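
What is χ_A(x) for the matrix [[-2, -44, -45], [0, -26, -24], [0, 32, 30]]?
xI - A = [[x + 2, 44, 45], [0, x + 26, 24], [0, -32, x - 30]].

Expanding det(xI - A) along the first row:
det(xI - A) = + (x + 2)·det([[x + 26, 24], [-32, x - 30]]) - (44)·det([[0, 24], [0, x - 30]]) + (45)·det([[0, x + 26], [0, -32]]).

Evaluating gives χ_A(x) = x^3 - 2x^2 - 20x - 24 = (x - 6)(x + 2)^2.

χ_A(x) = (x - 6)(x + 2)^2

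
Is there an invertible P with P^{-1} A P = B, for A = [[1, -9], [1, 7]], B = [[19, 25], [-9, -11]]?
Yes.

Two matrices over a field are similar if and only if they have the same invariant factors.

Both A and B have characteristic polynomial (x - 4)^2 and minimal polynomial (x - 4)^2. Computing further, both have invariant factors (x - 4)^2. Hence A and B are similar.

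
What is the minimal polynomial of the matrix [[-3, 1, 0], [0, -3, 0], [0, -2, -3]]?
The characteristic polynomial factors as (x + 3)^3. The minimal polynomial is ∏(x - λ)^{k_λ} where k_λ is the size of the largest Jordan block at λ.

For λ = -3: rank(A + 3I) = 1, and the largest Jordan block has size 2 (the smallest k with rank((A + 3I)^k) = rank((A + 3I)^(k+1))).

So m_A(x) = (x + 3)^2.

m_A(x) = (x + 3)^2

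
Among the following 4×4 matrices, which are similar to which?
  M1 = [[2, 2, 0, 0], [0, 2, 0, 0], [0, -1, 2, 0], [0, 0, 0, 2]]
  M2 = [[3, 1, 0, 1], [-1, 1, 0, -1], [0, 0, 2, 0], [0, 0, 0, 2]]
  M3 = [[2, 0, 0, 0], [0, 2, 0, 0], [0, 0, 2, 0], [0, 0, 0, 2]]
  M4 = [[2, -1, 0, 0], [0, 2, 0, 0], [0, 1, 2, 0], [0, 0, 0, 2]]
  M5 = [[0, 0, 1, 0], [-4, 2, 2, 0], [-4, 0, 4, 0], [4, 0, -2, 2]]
Characteristic polynomials: χ_{M1} = (x - 2)^4, χ_{M2} = (x - 2)^4, χ_{M3} = (x - 2)^4, χ_{M4} = (x - 2)^4, χ_{M5} = (x - 2)^4.

{M1, M2, M4, M5}: invariant factors x - 2, x - 2, (x - 2)^2.

{M3}: invariant factors x - 2, x - 2, x - 2, x - 2.

Matrices are similar if and only if their invariant-factor lists agree; the partition into similarity classes is {M1, M2, M4, M5}, {M3}.

2 classes: {M1, M2, M4, M5}, {M3}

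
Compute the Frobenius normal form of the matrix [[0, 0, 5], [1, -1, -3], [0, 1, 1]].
The invariant factors of A (the non-unit diagonal entries of the Smith normal form of xI - A over ℚ[x]) are x^3 + 2x - 5, each dividing the next. The characteristic polynomial is their product, x^3 + 2x - 5.

The rational canonical form is the block-diagonal matrix of companion matrices C(f_i):
R = [[0, 0, 5], [1, 0, -2], [0, 1, 0]].

Note the characteristic polynomial does not split into linear factors over ℚ, so A has no Jordan form over ℚ; the rational canonical form exists over any field.

R = [[0, 0, 5], [1, 0, -2], [0, 1, 0]]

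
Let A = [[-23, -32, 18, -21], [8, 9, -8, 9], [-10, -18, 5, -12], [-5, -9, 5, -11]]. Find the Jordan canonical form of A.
J = [[-5, 1, 0, 0], [0, -5, 1, 0], [0, 0, -5, 0], [0, 0, 0, -5]]

The characteristic polynomial is det(xI - A) = (x + 5)^4, so the eigenvalues are -5 (algebraic multiplicity 4).

For λ = -5: rank(A + 5I) = 2, rank((A + 5I)^2) = 1, rank((A + 5I)^3) = 0. The eigenspace has dimension 4 - 2 = 2, so there are 2 Jordan blocks; the rank sequence gives block sizes [3, 1].

Assembling the blocks gives the Jordan form J above.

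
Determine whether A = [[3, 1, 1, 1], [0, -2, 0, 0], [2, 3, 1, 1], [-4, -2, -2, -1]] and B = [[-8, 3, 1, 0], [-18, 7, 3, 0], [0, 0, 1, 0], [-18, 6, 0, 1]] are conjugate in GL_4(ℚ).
Both have characteristic polynomial (x - 1)^3(x + 2), but the minimal polynomial of A is (x - 1)^3(x + 2) while the minimal polynomial of B is (x - 1)^2(x + 2). The minimal polynomial is a similarity invariant, so A and B are not similar.

No.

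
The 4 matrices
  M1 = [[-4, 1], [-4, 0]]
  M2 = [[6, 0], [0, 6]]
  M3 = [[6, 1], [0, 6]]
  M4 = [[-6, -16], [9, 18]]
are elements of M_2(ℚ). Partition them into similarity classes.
Characteristic polynomials: χ_{M1} = (x + 2)^2, χ_{M2} = (x - 6)^2, χ_{M3} = (x - 6)^2, χ_{M4} = (x - 6)^2.

{M1}: invariant factors (x + 2)^2.

{M2}: invariant factors x - 6, x - 6.

{M3, M4}: invariant factors (x - 6)^2.

Matrices are similar if and only if their invariant-factor lists agree; the partition into similarity classes is {M1}, {M2}, {M3, M4}.

3 classes: {M1}, {M2}, {M3, M4}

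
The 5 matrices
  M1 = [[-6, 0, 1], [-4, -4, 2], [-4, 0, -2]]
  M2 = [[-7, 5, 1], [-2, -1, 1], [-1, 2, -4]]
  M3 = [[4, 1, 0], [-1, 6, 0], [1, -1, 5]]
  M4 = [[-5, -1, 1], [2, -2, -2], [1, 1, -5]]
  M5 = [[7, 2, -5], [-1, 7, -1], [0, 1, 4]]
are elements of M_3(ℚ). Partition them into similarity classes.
4 classes: {M1, M4}, {M2}, {M3}, {M5}

Characteristic polynomials: χ_{M1} = (x + 4)^3, χ_{M2} = (x + 4)^3, χ_{M3} = (x - 5)^3, χ_{M4} = (x + 4)^3, χ_{M5} = (x - 6)^3.

{M1, M4}: invariant factors x + 4, (x + 4)^2.

{M2}: invariant factors (x + 4)^3.

{M3}: invariant factors x - 5, (x - 5)^2.

{M5}: invariant factors (x - 6)^3.

Matrices are similar if and only if their invariant-factor lists agree; the partition into similarity classes is {M1, M4}, {M2}, {M3}, {M5}.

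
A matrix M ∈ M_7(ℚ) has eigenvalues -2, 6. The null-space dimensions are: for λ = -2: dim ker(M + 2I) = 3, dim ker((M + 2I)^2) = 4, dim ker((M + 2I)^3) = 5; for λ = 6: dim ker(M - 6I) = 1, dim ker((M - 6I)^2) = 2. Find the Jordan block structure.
λ = -2: successive nullity increments [3, 1, 1] count blocks of size ≥ k; block sizes are [3, 1, 1].
λ = 6: successive nullity increments [1, 1] count blocks of size ≥ k; block sizes are [2].

Jordan blocks: (-2, 3), (-2, 1), (-2, 1), (6, 2)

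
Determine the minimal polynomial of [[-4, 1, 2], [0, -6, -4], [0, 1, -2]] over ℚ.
m_A(x) = (x + 4)^2

The characteristic polynomial factors as (x + 4)^3. The minimal polynomial is ∏(x - λ)^{k_λ} where k_λ is the size of the largest Jordan block at λ.

For λ = -4: rank(A + 4I) = 1, and the largest Jordan block has size 2 (the smallest k with rank((A + 4I)^k) = rank((A + 4I)^(k+1))).

So m_A(x) = (x + 4)^2.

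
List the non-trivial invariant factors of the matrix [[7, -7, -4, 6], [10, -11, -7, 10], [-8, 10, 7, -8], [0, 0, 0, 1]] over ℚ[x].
x - 1, (x - 1)^3

The Jordan structure of A has elementary divisors (x - 1)^3, (x - 1). Arranging the block sizes at each eigenvalue in decreasing order and taking row products gives the invariant factors.

Invariant factors (smallest first, each dividing the next): x - 1, (x - 1)^3.

Check: the last factor (x - 1)^3 is the minimal polynomial, and the product (x - 1)^4 is the characteristic polynomial.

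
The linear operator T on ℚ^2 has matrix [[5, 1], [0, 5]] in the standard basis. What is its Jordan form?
The characteristic polynomial is det(xI - A) = (x - 5)^2, so the eigenvalues are 5 (algebraic multiplicity 2).

For λ = 5: rank(A - 5I) = 1, rank((A - 5I)^2) = 0. The eigenspace has dimension 2 - 1 = 1, so there is 1 Jordan block; the rank sequence gives block sizes [2].

Assembling the blocks gives the Jordan form J above.

J = [[5, 1], [0, 5]]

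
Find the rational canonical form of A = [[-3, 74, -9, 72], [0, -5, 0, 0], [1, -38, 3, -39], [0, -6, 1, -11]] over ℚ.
The invariant factors of A (the non-unit diagonal entries of the Smith normal form of xI - A over ℚ[x]) are x + 5, (x + 3)^2(x + 5), each dividing the next. The characteristic polynomial is their product, (x + 3)^2(x + 5)^2.

The rational canonical form is the block-diagonal matrix of companion matrices C(f_i):
R = [[-5, 0, 0, 0], [0, 0, 0, -45], [0, 1, 0, -39], [0, 0, 1, -11]].

R = [[-5, 0, 0, 0], [0, 0, 0, -45], [0, 1, 0, -39], [0, 0, 1, -11]]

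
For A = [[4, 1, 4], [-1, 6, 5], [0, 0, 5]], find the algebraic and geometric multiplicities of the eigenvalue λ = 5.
The characteristic polynomial is (x - 5)^3, so the factor x - 5 appears with exponent 3: the algebraic multiplicity is 3.

rank(A - 5I) = 2, so the eigenspace has dimension 3 - 2 = 1: the geometric multiplicity is 1.

Since 1 < 3, A is not diagonalizable.

algebraic multiplicity 3, geometric multiplicity 1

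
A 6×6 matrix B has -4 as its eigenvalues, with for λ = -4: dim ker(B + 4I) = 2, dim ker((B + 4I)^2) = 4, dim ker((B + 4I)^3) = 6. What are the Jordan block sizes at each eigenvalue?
λ = -4: successive nullity increments [2, 2, 2] count blocks of size ≥ k; block sizes are [3, 3].

Jordan blocks: (-4, 3), (-4, 3)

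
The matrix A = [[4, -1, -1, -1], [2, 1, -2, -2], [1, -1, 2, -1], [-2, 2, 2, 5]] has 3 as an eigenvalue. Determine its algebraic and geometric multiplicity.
The characteristic polynomial is (x - 3)^4, so the factor x - 3 appears with exponent 4: the algebraic multiplicity is 4.

rank(A - 3I) = 1, so the eigenspace has dimension 4 - 1 = 3: the geometric multiplicity is 3.

Since 3 < 4, A is not diagonalizable.

algebraic multiplicity 4, geometric multiplicity 3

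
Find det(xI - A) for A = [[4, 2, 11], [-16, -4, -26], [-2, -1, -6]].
χ_A(x) = (x + 2)^3

xI - A = [[x - 4, -2, -11], [16, x + 4, 26], [2, 1, x + 6]].

Expanding det(xI - A) along the first row:
det(xI - A) = + (x - 4)·det([[x + 4, 26], [1, x + 6]]) - (-2)·det([[16, 26], [2, x + 6]]) + (-11)·det([[16, x + 4], [2, 1]]).

Evaluating gives χ_A(x) = x^3 + 6x^2 + 12x + 8 = (x + 2)^3.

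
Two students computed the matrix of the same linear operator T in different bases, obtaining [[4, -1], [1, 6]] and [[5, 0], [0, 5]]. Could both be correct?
No.

Both have characteristic polynomial (x - 5)^2, but the minimal polynomial of A is (x - 5)^2 while the minimal polynomial of B is x - 5. The minimal polynomial is a similarity invariant, so A and B are not similar.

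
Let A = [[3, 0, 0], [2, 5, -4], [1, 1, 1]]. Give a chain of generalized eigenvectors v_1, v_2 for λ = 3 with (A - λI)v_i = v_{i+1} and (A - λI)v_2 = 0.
We seek v_1 ∈ ker((A - 3I)^2) \ ker(A - 3I), then set v_{i+1} = (A - 3I) v_i.

One such chain is v_1 = [[0, 1, 0]]^T, v_2 = [[0, 2, 1]]^T. Check: (A - 3I) v_2 = [[0, 0, 0]]^T = 0.

v_1 = [[0, 1, 0]]^T, v_2 = [[0, 2, 1]]^T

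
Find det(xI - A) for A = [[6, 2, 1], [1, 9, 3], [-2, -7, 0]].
xI - A = [[x - 6, -2, -1], [-1, x - 9, -3], [2, 7, x]].

Expanding det(xI - A) along the first row:
det(xI - A) = + (x - 6)·det([[x - 9, -3], [7, x]]) - (-2)·det([[-1, -3], [2, x]]) + (-1)·det([[-1, x - 9], [2, 7]]).

Evaluating gives χ_A(x) = x^3 - 15x^2 + 75x - 125 = (x - 5)^3.

χ_A(x) = (x - 5)^3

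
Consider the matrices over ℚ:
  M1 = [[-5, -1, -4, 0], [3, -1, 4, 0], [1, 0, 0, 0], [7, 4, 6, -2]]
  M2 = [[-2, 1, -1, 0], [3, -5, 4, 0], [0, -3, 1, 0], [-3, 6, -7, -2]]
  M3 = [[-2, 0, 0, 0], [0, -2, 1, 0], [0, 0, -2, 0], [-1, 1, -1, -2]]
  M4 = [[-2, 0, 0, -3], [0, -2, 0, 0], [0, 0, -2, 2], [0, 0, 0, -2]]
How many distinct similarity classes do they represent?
Characteristic polynomials: χ_{M1} = (x + 2)^4, χ_{M2} = (x + 2)^4, χ_{M3} = (x + 2)^4, χ_{M4} = (x + 2)^4.

{M1, M2, M3}: invariant factors x + 2, (x + 2)^3.

{M4}: invariant factors x + 2, x + 2, (x + 2)^2.

Matrices are similar if and only if their invariant-factor lists agree; the partition into similarity classes is {M1, M2, M3}, {M4}.

2 classes: {M1, M2, M3}, {M4}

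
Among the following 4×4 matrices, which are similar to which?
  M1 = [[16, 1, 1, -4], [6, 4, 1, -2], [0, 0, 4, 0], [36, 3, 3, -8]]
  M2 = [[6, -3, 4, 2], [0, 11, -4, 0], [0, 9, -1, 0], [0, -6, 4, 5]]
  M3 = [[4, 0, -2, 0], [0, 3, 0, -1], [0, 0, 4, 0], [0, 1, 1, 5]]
Characteristic polynomials: χ_{M1} = (x - 4)^4, χ_{M2} = (x - 6)(x - 5)^3, χ_{M3} = (x - 4)^4.

{M1, M3}: invariant factors x - 4, (x - 4)^3.

{M2}: invariant factors x - 5, (x - 6)(x - 5)^2.

Matrices are similar if and only if their invariant-factor lists agree; the partition into similarity classes is {M1, M3}, {M2}.

2 classes: {M1, M3}, {M2}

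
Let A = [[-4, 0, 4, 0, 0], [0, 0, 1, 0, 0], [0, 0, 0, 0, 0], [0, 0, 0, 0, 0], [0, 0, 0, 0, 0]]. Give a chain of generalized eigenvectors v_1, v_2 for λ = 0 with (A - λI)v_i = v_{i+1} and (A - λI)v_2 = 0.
v_1 = [[1, -2, 1, 0, -1]]^T, v_2 = [[0, 1, 0, 0, 0]]^T

We seek v_1 ∈ ker(A^2) \ ker(A), then set v_{i+1} = A v_i.

One such chain is v_1 = [[1, -2, 1, 0, -1]]^T, v_2 = [[0, 1, 0, 0, 0]]^T. Check: A v_2 = [[0, 0, 0, 0, 0]]^T = 0.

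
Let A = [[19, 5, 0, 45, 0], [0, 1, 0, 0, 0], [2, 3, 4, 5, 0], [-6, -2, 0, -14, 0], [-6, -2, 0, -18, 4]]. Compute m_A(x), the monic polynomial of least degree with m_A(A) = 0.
m_A(x) = (x - 4)^2(x - 1)^2

The characteristic polynomial factors as (x - 4)^3(x - 1)^2. The minimal polynomial is ∏(x - λ)^{k_λ} where k_λ is the size of the largest Jordan block at λ.

For λ = 1: rank(A - I) = 4, and the largest Jordan block has size 2 (the smallest k with rank((A - I)^k) = rank((A - I)^(k+1))).
For λ = 4: rank(A - 4I) = 3, and the largest Jordan block has size 2 (the smallest k with rank((A - 4I)^k) = rank((A - 4I)^(k+1))).

So m_A(x) = (x - 4)^2(x - 1)^2.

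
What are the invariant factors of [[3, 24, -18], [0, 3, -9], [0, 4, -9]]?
The Jordan structure of A has elementary divisors (x + 3)^2, (x - 3). Arranging the block sizes at each eigenvalue in decreasing order and taking row products gives the invariant factors.

Invariant factors (smallest first, each dividing the next): (x - 3)(x + 3)^2.

Check: the last factor (x - 3)(x + 3)^2 is the minimal polynomial, and the product (x - 3)(x + 3)^2 is the characteristic polynomial.

(x - 3)(x + 3)^2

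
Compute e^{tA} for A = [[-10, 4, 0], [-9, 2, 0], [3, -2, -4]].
A has Jordan form J = [[-4, 1, 0], [0, -4, 0], [0, 0, -4]] with A = PJP^{-1}, so e^{tA} = P e^{tJ} P^{-1}.

For a Jordan block J_k(λ), e^{tJ_k(λ)} = e^{λt} · (I + tN + t^2 N^2/2! + ... + t^{k-1} N^{k-1}/(k-1)!) where N is the nilpotent superdiagonal part.

Assembling the blocks and conjugating back gives the entries of e^{tA} as shown above.

e^{tA} = [[(1 - 6*t)*e^{-4*t}, 4*t*e^{-4*t}, 0], [-9*t*e^{-4*t}, (6*t + 1)*e^{-4*t}, 0], [3*t*e^{-4*t}, -2*t*e^{-4*t}, e^{-4*t}]]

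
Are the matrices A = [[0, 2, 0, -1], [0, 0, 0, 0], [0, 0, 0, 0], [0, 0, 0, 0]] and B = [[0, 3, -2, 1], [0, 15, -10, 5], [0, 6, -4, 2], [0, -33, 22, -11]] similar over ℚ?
Two matrices over a field are similar if and only if they have the same invariant factors.

Both A and B have characteristic polynomial x^4 and minimal polynomial x^2. Computing further, both have invariant factors x, x, x^2. Hence A and B are similar.

Yes.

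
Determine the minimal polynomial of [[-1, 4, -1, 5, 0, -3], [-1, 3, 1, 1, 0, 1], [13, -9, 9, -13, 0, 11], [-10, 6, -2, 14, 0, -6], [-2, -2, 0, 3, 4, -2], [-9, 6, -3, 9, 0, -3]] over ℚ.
The characteristic polynomial factors as (x - 6)(x - 4)^5. The minimal polynomial is ∏(x - λ)^{k_λ} where k_λ is the size of the largest Jordan block at λ.

For λ = 4: rank(A - 4I) = 4, and the largest Jordan block has size 3 (the smallest k with rank((A - 4I)^k) = rank((A - 4I)^(k+1))).
For λ = 6: rank(A - 6I) = 5, and the largest Jordan block has size 1 (the smallest k with rank((A - 6I)^k) = rank((A - 6I)^(k+1))).

So m_A(x) = (x - 6)(x - 4)^3.

m_A(x) = (x - 6)(x - 4)^3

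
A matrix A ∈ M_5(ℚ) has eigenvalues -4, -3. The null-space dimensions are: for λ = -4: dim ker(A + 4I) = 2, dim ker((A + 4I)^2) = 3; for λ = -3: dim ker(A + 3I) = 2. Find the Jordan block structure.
λ = -4: successive nullity increments [2, 1] count blocks of size ≥ k; block sizes are [2, 1].
λ = -3: successive nullity increments [2] count blocks of size ≥ k; block sizes are [1, 1].

Jordan blocks: (-4, 2), (-4, 1), (-3, 1), (-3, 1)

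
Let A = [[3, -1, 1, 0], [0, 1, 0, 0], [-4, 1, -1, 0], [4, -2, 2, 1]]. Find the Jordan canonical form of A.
The characteristic polynomial is det(xI - A) = (x - 1)^4, so the eigenvalues are 1 (algebraic multiplicity 4).

For λ = 1: rank(A - I) = 2, rank((A - I)^2) = 1, rank((A - I)^3) = 0. The eigenspace has dimension 4 - 2 = 2, so there are 2 Jordan blocks; the rank sequence gives block sizes [3, 1].

Assembling the blocks gives the Jordan form J above.

J = [[1, 1, 0, 0], [0, 1, 1, 0], [0, 0, 1, 0], [0, 0, 0, 1]]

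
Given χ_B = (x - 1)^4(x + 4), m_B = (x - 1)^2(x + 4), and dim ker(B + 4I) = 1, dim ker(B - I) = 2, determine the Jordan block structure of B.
λ = -4: algebraic multiplicity 1 (exponent in χ_B), largest block size 1 (exponent in m_B), 1 block (geometric multiplicity). This forces block sizes [1].
λ = 1: algebraic multiplicity 4 (exponent in χ_B), largest block size 2 (exponent in m_B), 2 blocks (geometric multiplicity). These force block sizes [2, 2].

Jordan blocks: (-4, 1), (1, 2), (1, 2)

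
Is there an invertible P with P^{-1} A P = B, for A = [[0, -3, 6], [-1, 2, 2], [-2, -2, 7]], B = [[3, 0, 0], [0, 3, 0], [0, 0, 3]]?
Both have characteristic polynomial (x - 3)^3, but the minimal polynomial of A is (x - 3)^2 while the minimal polynomial of B is x - 3. The minimal polynomial is a similarity invariant, so A and B are not similar.

No.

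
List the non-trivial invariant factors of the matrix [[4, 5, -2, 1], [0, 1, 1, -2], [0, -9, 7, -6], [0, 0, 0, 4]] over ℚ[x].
The Jordan structure of A has elementary divisors (x - 4)^3, (x - 4). Arranging the block sizes at each eigenvalue in decreasing order and taking row products gives the invariant factors.

Invariant factors (smallest first, each dividing the next): x - 4, (x - 4)^3.

Check: the last factor (x - 4)^3 is the minimal polynomial, and the product (x - 4)^4 is the characteristic polynomial.

x - 4, (x - 4)^3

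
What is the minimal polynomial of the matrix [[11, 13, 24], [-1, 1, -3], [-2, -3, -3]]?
The characteristic polynomial factors as (x - 3)^3. The minimal polynomial is ∏(x - λ)^{k_λ} where k_λ is the size of the largest Jordan block at λ.

For λ = 3: rank(A - 3I) = 2, and the largest Jordan block has size 3 (the smallest k with rank((A - 3I)^k) = rank((A - 3I)^(k+1))).

So m_A(x) = (x - 3)^3.

m_A(x) = (x - 3)^3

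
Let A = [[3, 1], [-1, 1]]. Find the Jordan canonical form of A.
The characteristic polynomial is det(xI - A) = (x - 2)^2, so the eigenvalues are 2 (algebraic multiplicity 2).

For λ = 2: rank(A - 2I) = 1, rank((A - 2I)^2) = 0. The eigenspace has dimension 2 - 1 = 1, so there is 1 Jordan block; the rank sequence gives block sizes [2].

Assembling the blocks gives the Jordan form J above.

J = [[2, 1], [0, 2]]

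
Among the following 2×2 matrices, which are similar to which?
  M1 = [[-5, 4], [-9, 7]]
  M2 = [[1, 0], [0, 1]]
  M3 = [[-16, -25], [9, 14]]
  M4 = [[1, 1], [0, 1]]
Characteristic polynomials: χ_{M1} = (x - 1)^2, χ_{M2} = (x - 1)^2, χ_{M3} = (x + 1)^2, χ_{M4} = (x - 1)^2.

{M1, M4}: invariant factors (x - 1)^2.

{M2}: invariant factors x - 1, x - 1.

{M3}: invariant factors (x + 1)^2.

Matrices are similar if and only if their invariant-factor lists agree; the partition into similarity classes is {M1, M4}, {M2}, {M3}.

3 classes: {M1, M4}, {M2}, {M3}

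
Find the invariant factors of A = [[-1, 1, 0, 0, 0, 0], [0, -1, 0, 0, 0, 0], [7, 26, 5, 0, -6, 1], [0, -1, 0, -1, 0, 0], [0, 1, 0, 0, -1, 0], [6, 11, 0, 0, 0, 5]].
x + 1, x + 1, (x - 5)^2(x + 1)^2

The Jordan structure of A has elementary divisors (x + 1)^2, (x + 1), (x + 1), (x - 5)^2. Arranging the block sizes at each eigenvalue in decreasing order and taking row products gives the invariant factors.

Invariant factors (smallest first, each dividing the next): x + 1, x + 1, (x - 5)^2(x + 1)^2.

Check: the last factor (x - 5)^2(x + 1)^2 is the minimal polynomial, and the product (x - 5)^2(x + 1)^4 is the characteristic polynomial.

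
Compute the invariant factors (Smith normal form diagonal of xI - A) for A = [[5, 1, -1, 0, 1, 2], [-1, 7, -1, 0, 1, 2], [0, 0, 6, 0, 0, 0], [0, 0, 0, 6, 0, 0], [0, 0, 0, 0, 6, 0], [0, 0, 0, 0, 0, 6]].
x - 6, x - 6, x - 6, x - 6, (x - 6)^2

The Jordan structure of A has elementary divisors (x - 6)^2, (x - 6), (x - 6), (x - 6), (x - 6). Arranging the block sizes at each eigenvalue in decreasing order and taking row products gives the invariant factors.

Invariant factors (smallest first, each dividing the next): x - 6, x - 6, x - 6, x - 6, (x - 6)^2.

Check: the last factor (x - 6)^2 is the minimal polynomial, and the product (x - 6)^6 is the characteristic polynomial.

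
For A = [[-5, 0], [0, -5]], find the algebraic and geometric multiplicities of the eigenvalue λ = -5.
algebraic multiplicity 2, geometric multiplicity 2

The characteristic polynomial is (x + 5)^2, so the factor x + 5 appears with exponent 2: the algebraic multiplicity is 2.

rank(A + 5I) = 0, so the eigenspace has dimension 2 - 0 = 2: the geometric multiplicity is 2.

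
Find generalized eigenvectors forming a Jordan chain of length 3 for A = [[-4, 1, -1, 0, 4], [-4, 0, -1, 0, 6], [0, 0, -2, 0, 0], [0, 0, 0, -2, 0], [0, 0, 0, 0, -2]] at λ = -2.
v_1 = [[-1, -2, 1, 0, 0]]^T, v_2 = [[-1, -1, 0, 0, 0]]^T, v_3 = [[1, 2, 0, 0, 0]]^T

We seek v_1 ∈ ker((A + 2I)^3) \ ker((A + 2I)^2), then set v_{i+1} = (A + 2I) v_i.

One such chain is v_1 = [[-1, -2, 1, 0, 0]]^T, v_2 = [[-1, -1, 0, 0, 0]]^T, v_3 = [[1, 2, 0, 0, 0]]^T. Check: (A + 2I) v_3 = [[0, 0, 0, 0, 0]]^T = 0.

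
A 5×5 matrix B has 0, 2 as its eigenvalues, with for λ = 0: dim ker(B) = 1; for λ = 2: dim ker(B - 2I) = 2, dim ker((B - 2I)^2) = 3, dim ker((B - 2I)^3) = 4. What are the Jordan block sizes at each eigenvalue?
Jordan blocks: (0, 1), (2, 3), (2, 1)

λ = 0: successive nullity increments [1] count blocks of size ≥ k; block sizes are [1].
λ = 2: successive nullity increments [2, 1, 1] count blocks of size ≥ k; block sizes are [3, 1].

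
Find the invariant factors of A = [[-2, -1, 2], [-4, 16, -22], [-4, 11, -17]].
(x - 5)(x + 4)^2

The Jordan structure of A has elementary divisors (x + 4)^2, (x - 5). Arranging the block sizes at each eigenvalue in decreasing order and taking row products gives the invariant factors.

Invariant factors (smallest first, each dividing the next): (x - 5)(x + 4)^2.

Check: the last factor (x - 5)(x + 4)^2 is the minimal polynomial, and the product (x - 5)(x + 4)^2 is the characteristic polynomial.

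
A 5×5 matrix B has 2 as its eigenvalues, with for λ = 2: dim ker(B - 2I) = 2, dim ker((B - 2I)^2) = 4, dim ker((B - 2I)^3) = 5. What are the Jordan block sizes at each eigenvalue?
Jordan blocks: (2, 3), (2, 2)

λ = 2: successive nullity increments [2, 2, 1] count blocks of size ≥ k; block sizes are [3, 2].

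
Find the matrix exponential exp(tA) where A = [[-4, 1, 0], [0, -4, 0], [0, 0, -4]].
A has Jordan form J = [[-4, 1, 0], [0, -4, 0], [0, 0, -4]] with A = PJP^{-1}, so e^{tA} = P e^{tJ} P^{-1}.

For a Jordan block J_k(λ), e^{tJ_k(λ)} = e^{λt} · (I + tN + t^2 N^2/2! + ... + t^{k-1} N^{k-1}/(k-1)!) where N is the nilpotent superdiagonal part.

Assembling the blocks and conjugating back gives the entries of e^{tA} as shown above.

e^{tA} = [[e^{-4*t}, t*e^{-4*t}, 0], [0, e^{-4*t}, 0], [0, 0, e^{-4*t}]]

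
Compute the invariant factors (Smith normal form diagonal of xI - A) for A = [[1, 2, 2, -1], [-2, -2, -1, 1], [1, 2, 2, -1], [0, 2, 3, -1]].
x, x^3

The Jordan structure of A has elementary divisors x^3, x. Arranging the block sizes at each eigenvalue in decreasing order and taking row products gives the invariant factors.

Invariant factors (smallest first, each dividing the next): x, x^3.

Check: the last factor x^3 is the minimal polynomial, and the product x^4 is the characteristic polynomial.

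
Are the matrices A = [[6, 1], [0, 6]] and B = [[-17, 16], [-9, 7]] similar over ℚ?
trace(A) = 12 but trace(B) = -10. The trace is a similarity invariant, so A and B are not similar.

No.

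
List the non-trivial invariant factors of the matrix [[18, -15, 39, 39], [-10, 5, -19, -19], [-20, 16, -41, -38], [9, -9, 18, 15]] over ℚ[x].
x + 3, (x - 6)(x + 3)^2

The Jordan structure of A has elementary divisors (x + 3)^2, (x + 3), (x - 6). Arranging the block sizes at each eigenvalue in decreasing order and taking row products gives the invariant factors.

Invariant factors (smallest first, each dividing the next): x + 3, (x - 6)(x + 3)^2.

Check: the last factor (x - 6)(x + 3)^2 is the minimal polynomial, and the product (x - 6)(x + 3)^3 is the characteristic polynomial.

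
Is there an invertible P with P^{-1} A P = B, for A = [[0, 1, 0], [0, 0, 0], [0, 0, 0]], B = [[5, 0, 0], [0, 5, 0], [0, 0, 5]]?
trace(A) = 0 but trace(B) = 15. The trace is a similarity invariant, so A and B are not similar.

No.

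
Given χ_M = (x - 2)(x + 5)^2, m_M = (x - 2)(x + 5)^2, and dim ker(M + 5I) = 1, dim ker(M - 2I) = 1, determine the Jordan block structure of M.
λ = -5: algebraic multiplicity 2 (exponent in χ_M), largest block size 2 (exponent in m_M), 1 block (geometric multiplicity). This forces block sizes [2].
λ = 2: algebraic multiplicity 1 (exponent in χ_M), largest block size 1 (exponent in m_M), 1 block (geometric multiplicity). This forces block sizes [1].

Jordan blocks: (-5, 2), (2, 1)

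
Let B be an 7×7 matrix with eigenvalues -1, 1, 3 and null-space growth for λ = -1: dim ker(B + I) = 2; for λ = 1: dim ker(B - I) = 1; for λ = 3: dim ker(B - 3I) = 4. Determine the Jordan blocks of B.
λ = -1: successive nullity increments [2] count blocks of size ≥ k; block sizes are [1, 1].
λ = 1: successive nullity increments [1] count blocks of size ≥ k; block sizes are [1].
λ = 3: successive nullity increments [4] count blocks of size ≥ k; block sizes are [1, 1, 1, 1].

Jordan blocks: (-1, 1), (-1, 1), (1, 1), (3, 1), (3, 1), (3, 1), (3, 1)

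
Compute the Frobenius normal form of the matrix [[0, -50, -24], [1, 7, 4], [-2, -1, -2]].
R = [[0, 0, -12], [1, 0, 8], [0, 1, 5]]

The invariant factors of A (the non-unit diagonal entries of the Smith normal form of xI - A over ℚ[x]) are (x - 6)(x - 1)(x + 2), each dividing the next. The characteristic polynomial is their product, (x - 6)(x - 1)(x + 2).

The rational canonical form is the block-diagonal matrix of companion matrices C(f_i):
R = [[0, 0, -12], [1, 0, 8], [0, 1, 5]].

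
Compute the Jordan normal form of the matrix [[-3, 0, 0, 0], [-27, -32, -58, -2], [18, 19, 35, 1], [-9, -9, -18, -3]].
The characteristic polynomial is det(xI - A) = (x - 6)(x + 3)^3, so the eigenvalues are -3 (algebraic multiplicity 3), 6 (algebraic multiplicity 1).

For λ = -3: rank(A + 3I) = 2, rank((A + 3I)^2) = 1. The eigenspace has dimension 4 - 2 = 2, so there are 2 Jordan blocks; the rank sequence gives block sizes [2, 1].

For λ = 6: algebraic multiplicity 1 gives one 1×1 block.

Assembling the blocks gives the Jordan form J above.

J = [[-3, 1, 0, 0], [0, -3, 0, 0], [0, 0, -3, 0], [0, 0, 0, 6]]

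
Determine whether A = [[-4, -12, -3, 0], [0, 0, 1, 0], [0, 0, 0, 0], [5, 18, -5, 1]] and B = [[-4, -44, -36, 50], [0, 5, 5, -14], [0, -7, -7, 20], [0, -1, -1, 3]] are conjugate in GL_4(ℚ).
Yes.

Two matrices over a field are similar if and only if they have the same invariant factors.

Both A and B have characteristic polynomial x^2(x - 1)(x + 4) and minimal polynomial x^2(x - 1)(x + 4). Computing further, both have invariant factors x^2(x - 1)(x + 4). Hence A and B are similar.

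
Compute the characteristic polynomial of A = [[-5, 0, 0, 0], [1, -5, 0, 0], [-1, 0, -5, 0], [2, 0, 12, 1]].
xI - A = [[x + 5, 0, 0, 0], [-1, x + 5, 0, 0], [1, 0, x + 5, 0], [-2, 0, -12, x - 1]].

Expanding det(xI - A) along the first row:
det(xI - A) = + (x + 5)·det([[x + 5, 0, 0], [0, x + 5, 0], [0, -12, x - 1]]) - (0)·det([[-1, 0, 0], [1, x + 5, 0], [-2, -12, x - 1]]) + (0)·det([[-1, x + 5, 0], [1, 0, 0], [-2, 0, x - 1]]) - (0)·det([[-1, x + 5, 0], [1, 0, x + 5], [-2, 0, -12]]).

Evaluating gives χ_A(x) = x^4 + 14x^3 + 60x^2 + 50x - 125 = (x - 1)(x + 5)^3.

χ_A(x) = (x - 1)(x + 5)^3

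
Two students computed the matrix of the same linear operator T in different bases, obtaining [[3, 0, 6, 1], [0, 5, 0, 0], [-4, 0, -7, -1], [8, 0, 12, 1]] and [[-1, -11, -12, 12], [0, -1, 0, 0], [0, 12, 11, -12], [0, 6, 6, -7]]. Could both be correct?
Yes.

Two matrices over a field are similar if and only if they have the same invariant factors.

Both A and B have characteristic polynomial (x - 5)(x + 1)^3 and minimal polynomial (x - 5)(x + 1)^2. Computing further, both have invariant factors x + 1, (x - 5)(x + 1)^2. Hence A and B are similar.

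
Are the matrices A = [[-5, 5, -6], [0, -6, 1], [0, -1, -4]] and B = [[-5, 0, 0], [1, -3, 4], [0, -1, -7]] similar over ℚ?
Two matrices over a field are similar if and only if they have the same invariant factors.

Both A and B have characteristic polynomial (x + 5)^3 and minimal polynomial (x + 5)^3. Computing further, both have invariant factors (x + 5)^3. Hence A and B are similar.

Yes.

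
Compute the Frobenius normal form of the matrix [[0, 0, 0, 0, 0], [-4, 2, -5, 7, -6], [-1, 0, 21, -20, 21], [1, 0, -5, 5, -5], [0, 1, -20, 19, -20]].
R = [[0, 0, 0, 0, 0], [1, 0, 0, 0, -5], [0, 1, 0, 0, 16], [0, 0, 1, 0, -18], [0, 0, 0, 1, 8]]

The invariant factors of A (the non-unit diagonal entries of the Smith normal form of xI - A over ℚ[x]) are x(x - 5)(x - 1)^3, each dividing the next. The characteristic polynomial is their product, x(x - 5)(x - 1)^3.

The rational canonical form is the block-diagonal matrix of companion matrices C(f_i):
R = [[0, 0, 0, 0, 0], [1, 0, 0, 0, -5], [0, 1, 0, 0, 16], [0, 0, 1, 0, -18], [0, 0, 0, 1, 8]].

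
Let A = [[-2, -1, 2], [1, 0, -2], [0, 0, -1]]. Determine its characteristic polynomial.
xI - A = [[x + 2, 1, -2], [-1, x, 2], [0, 0, x + 1]].

Expanding det(xI - A) along the first row:
det(xI - A) = + (x + 2)·det([[x, 2], [0, x + 1]]) - (1)·det([[-1, 2], [0, x + 1]]) + (-2)·det([[-1, x], [0, 0]]).

Evaluating gives χ_A(x) = x^3 + 3x^2 + 3x + 1 = (x + 1)^3.

χ_A(x) = (x + 1)^3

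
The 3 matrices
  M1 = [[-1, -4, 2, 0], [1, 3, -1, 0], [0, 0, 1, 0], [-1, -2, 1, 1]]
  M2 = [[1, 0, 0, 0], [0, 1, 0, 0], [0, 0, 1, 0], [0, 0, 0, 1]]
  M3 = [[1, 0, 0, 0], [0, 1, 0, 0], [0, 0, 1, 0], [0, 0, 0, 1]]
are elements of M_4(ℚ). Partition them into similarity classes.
2 classes: {M1}, {M2, M3}

Characteristic polynomials: χ_{M1} = (x - 1)^4, χ_{M2} = (x - 1)^4, χ_{M3} = (x - 1)^4.

{M1}: invariant factors x - 1, x - 1, (x - 1)^2.

{M2, M3}: invariant factors x - 1, x - 1, x - 1, x - 1.

Matrices are similar if and only if their invariant-factor lists agree; the partition into similarity classes is {M1}, {M2, M3}.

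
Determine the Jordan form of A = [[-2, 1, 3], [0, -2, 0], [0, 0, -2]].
The characteristic polynomial is det(xI - A) = (x + 2)^3, so the eigenvalues are -2 (algebraic multiplicity 3).

For λ = -2: rank(A + 2I) = 1, rank((A + 2I)^2) = 0. The eigenspace has dimension 3 - 1 = 2, so there are 2 Jordan blocks; the rank sequence gives block sizes [2, 1].

Assembling the blocks gives the Jordan form J above.

J = [[-2, 1, 0], [0, -2, 0], [0, 0, -2]]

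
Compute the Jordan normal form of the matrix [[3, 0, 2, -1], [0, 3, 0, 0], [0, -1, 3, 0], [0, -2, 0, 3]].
The characteristic polynomial is det(xI - A) = (x - 3)^4, so the eigenvalues are 3 (algebraic multiplicity 4).

For λ = 3: rank(A - 3I) = 2, rank((A - 3I)^2) = 0. The eigenspace has dimension 4 - 2 = 2, so there are 2 Jordan blocks; the rank sequence gives block sizes [2, 2].

Assembling the blocks gives the Jordan form J above.

J = [[3, 1, 0, 0], [0, 3, 0, 0], [0, 0, 3, 1], [0, 0, 0, 3]]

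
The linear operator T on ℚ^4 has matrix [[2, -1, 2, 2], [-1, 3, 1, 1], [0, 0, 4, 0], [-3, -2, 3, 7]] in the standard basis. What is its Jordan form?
The characteristic polynomial is det(xI - A) = (x - 4)^4, so the eigenvalues are 4 (algebraic multiplicity 4).

For λ = 4: rank(A - 4I) = 2, rank((A - 4I)^2) = 1, rank((A - 4I)^3) = 0. The eigenspace has dimension 4 - 2 = 2, so there are 2 Jordan blocks; the rank sequence gives block sizes [3, 1].

Assembling the blocks gives the Jordan form J above.

J = [[4, 1, 0, 0], [0, 4, 1, 0], [0, 0, 4, 0], [0, 0, 0, 4]]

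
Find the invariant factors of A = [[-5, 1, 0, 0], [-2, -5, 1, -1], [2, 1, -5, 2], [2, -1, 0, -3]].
The Jordan structure of A has elementary divisors (x + 5)^3, (x + 3). Arranging the block sizes at each eigenvalue in decreasing order and taking row products gives the invariant factors.

Invariant factors (smallest first, each dividing the next): (x + 3)(x + 5)^3.

Check: the last factor (x + 3)(x + 5)^3 is the minimal polynomial, and the product (x + 3)(x + 5)^3 is the characteristic polynomial.

(x + 3)(x + 5)^3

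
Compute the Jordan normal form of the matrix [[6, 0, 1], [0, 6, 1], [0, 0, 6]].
J = [[6, 1, 0], [0, 6, 0], [0, 0, 6]]

The characteristic polynomial is det(xI - A) = (x - 6)^3, so the eigenvalues are 6 (algebraic multiplicity 3).

For λ = 6: rank(A - 6I) = 1, rank((A - 6I)^2) = 0. The eigenspace has dimension 3 - 1 = 2, so there are 2 Jordan blocks; the rank sequence gives block sizes [2, 1].

Assembling the blocks gives the Jordan form J above.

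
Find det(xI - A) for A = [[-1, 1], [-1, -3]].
xI - A = [[x + 1, -1], [1, x + 3]].

Expanding det(xI - A) along the first row:
det(xI - A) = + (x + 1)·det([[x + 3]]) - (-1)·det([[1]]).

Evaluating gives χ_A(x) = x^2 + 4x + 4 = (x + 2)^2.

χ_A(x) = (x + 2)^2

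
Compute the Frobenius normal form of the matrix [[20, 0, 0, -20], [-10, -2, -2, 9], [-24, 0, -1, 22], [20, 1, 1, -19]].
The invariant factors of A (the non-unit diagonal entries of the Smith normal form of xI - A over ℚ[x]) are (x - 1)(x + 4)(x^2 - x - 5), each dividing the next. The characteristic polynomial is their product, (x - 1)(x + 4)(x^2 - x - 5).

The rational canonical form is the block-diagonal matrix of companion matrices C(f_i):
R = [[0, 0, 0, -20], [1, 0, 0, 11], [0, 1, 0, 12], [0, 0, 1, -2]].

Note the characteristic polynomial does not split into linear factors over ℚ, so A has no Jordan form over ℚ; the rational canonical form exists over any field.

R = [[0, 0, 0, -20], [1, 0, 0, 11], [0, 1, 0, 12], [0, 0, 1, -2]]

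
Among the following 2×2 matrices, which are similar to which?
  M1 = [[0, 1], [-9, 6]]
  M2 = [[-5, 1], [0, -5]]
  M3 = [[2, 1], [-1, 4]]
2 classes: {M1, M3}, {M2}

Characteristic polynomials: χ_{M1} = (x - 3)^2, χ_{M2} = (x + 5)^2, χ_{M3} = (x - 3)^2.

{M1, M3}: invariant factors (x - 3)^2.

{M2}: invariant factors (x + 5)^2.

Matrices are similar if and only if their invariant-factor lists agree; the partition into similarity classes is {M1, M3}, {M2}.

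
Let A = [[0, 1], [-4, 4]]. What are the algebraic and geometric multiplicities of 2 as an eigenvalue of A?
The characteristic polynomial is (x - 2)^2, so the factor x - 2 appears with exponent 2: the algebraic multiplicity is 2.

rank(A - 2I) = 1, so the eigenspace has dimension 2 - 1 = 1: the geometric multiplicity is 1.

Since 1 < 2, A is not diagonalizable.

algebraic multiplicity 2, geometric multiplicity 1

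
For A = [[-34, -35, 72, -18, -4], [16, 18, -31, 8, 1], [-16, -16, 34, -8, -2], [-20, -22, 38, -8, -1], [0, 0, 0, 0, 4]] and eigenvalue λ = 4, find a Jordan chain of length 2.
We seek v_1 ∈ ker((A - 4I)^2) \ ker(A - 4I), then set v_{i+1} = (A - 4I) v_i.

One such chain is v_1 = [[2, 0, 1, 0, 1]]^T, v_2 = [[-8, 2, -4, -3, 0]]^T. Check: (A - 4I) v_2 = [[0, 0, 0, 0, 0]]^T = 0.

v_1 = [[2, 0, 1, 0, 1]]^T, v_2 = [[-8, 2, -4, -3, 0]]^T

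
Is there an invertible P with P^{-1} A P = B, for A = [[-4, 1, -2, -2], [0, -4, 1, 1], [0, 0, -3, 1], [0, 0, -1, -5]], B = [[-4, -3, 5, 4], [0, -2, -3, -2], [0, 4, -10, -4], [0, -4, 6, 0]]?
Two matrices over a field are similar if and only if they have the same invariant factors.

Both A and B have characteristic polynomial (x + 4)^4 and minimal polynomial (x + 4)^3. Computing further, both have invariant factors x + 4, (x + 4)^3. Hence A and B are similar.

Yes.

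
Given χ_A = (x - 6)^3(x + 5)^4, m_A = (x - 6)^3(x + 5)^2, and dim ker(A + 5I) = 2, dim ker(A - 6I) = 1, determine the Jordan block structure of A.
λ = -5: algebraic multiplicity 4 (exponent in χ_A), largest block size 2 (exponent in m_A), 2 blocks (geometric multiplicity). These force block sizes [2, 2].
λ = 6: algebraic multiplicity 3 (exponent in χ_A), largest block size 3 (exponent in m_A), 1 block (geometric multiplicity). This forces block sizes [3].

Jordan blocks: (-5, 2), (-5, 2), (6, 3)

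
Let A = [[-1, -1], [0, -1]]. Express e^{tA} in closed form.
A has Jordan form J = [[-1, 1], [0, -1]] with A = PJP^{-1}, so e^{tA} = P e^{tJ} P^{-1}.

For a Jordan block J_k(λ), e^{tJ_k(λ)} = e^{λt} · (I + tN + t^2 N^2/2! + ... + t^{k-1} N^{k-1}/(k-1)!) where N is the nilpotent superdiagonal part.

Assembling the blocks and conjugating back gives the entries of e^{tA} as shown above.

e^{tA} = [[e^{-t}, -t*e^{-t}], [0, e^{-t}]]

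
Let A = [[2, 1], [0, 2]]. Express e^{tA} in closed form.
e^{tA} = [[e^{2*t}, t*e^{2*t}], [0, e^{2*t}]]

A has Jordan form J = [[2, 1], [0, 2]] with A = PJP^{-1}, so e^{tA} = P e^{tJ} P^{-1}.

For a Jordan block J_k(λ), e^{tJ_k(λ)} = e^{λt} · (I + tN + t^2 N^2/2! + ... + t^{k-1} N^{k-1}/(k-1)!) where N is the nilpotent superdiagonal part.

Assembling the blocks and conjugating back gives the entries of e^{tA} as shown above.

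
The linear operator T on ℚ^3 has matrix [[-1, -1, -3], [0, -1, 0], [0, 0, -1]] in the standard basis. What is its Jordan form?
The characteristic polynomial is det(xI - A) = (x + 1)^3, so the eigenvalues are -1 (algebraic multiplicity 3).

For λ = -1: rank(A + I) = 1, rank((A + I)^2) = 0. The eigenspace has dimension 3 - 1 = 2, so there are 2 Jordan blocks; the rank sequence gives block sizes [2, 1].

Assembling the blocks gives the Jordan form J above.

J = [[-1, 1, 0], [0, -1, 0], [0, 0, -1]]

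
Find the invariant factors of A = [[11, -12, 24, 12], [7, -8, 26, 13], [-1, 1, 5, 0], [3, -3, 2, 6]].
(x - 5)^3(x + 1)

The Jordan structure of A has elementary divisors (x + 1), (x - 5)^3. Arranging the block sizes at each eigenvalue in decreasing order and taking row products gives the invariant factors.

Invariant factors (smallest first, each dividing the next): (x - 5)^3(x + 1).

Check: the last factor (x - 5)^3(x + 1) is the minimal polynomial, and the product (x - 5)^3(x + 1) is the characteristic polynomial.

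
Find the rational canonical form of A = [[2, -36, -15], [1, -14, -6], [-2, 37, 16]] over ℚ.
The invariant factors of A (the non-unit diagonal entries of the Smith normal form of xI - A over ℚ[x]) are (x - 1)(x^2 - 3x + 5), each dividing the next. The characteristic polynomial is their product, (x - 1)(x^2 - 3x + 5).

The rational canonical form is the block-diagonal matrix of companion matrices C(f_i):
R = [[0, 0, 5], [1, 0, -8], [0, 1, 4]].

Note the characteristic polynomial does not split into linear factors over ℚ, so A has no Jordan form over ℚ; the rational canonical form exists over any field.

R = [[0, 0, 5], [1, 0, -8], [0, 1, 4]]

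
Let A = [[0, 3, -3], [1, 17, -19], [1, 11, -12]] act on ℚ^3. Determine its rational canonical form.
The invariant factors of A (the non-unit diagonal entries of the Smith normal form of xI - A over ℚ[x]) are (x - 3)(x^2 - 2x - 1), each dividing the next. The characteristic polynomial is their product, (x - 3)(x^2 - 2x - 1).

The rational canonical form is the block-diagonal matrix of companion matrices C(f_i):
R = [[0, 0, -3], [1, 0, -5], [0, 1, 5]].

Note the characteristic polynomial does not split into linear factors over ℚ, so A has no Jordan form over ℚ; the rational canonical form exists over any field.

R = [[0, 0, -3], [1, 0, -5], [0, 1, 5]]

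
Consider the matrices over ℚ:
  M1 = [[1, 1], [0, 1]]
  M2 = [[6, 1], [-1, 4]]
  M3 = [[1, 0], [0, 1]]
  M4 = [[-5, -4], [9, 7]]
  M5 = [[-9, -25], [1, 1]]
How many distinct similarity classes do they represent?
Characteristic polynomials: χ_{M1} = (x - 1)^2, χ_{M2} = (x - 5)^2, χ_{M3} = (x - 1)^2, χ_{M4} = (x - 1)^2, χ_{M5} = (x + 4)^2.

{M1, M4}: invariant factors (x - 1)^2.

{M2}: invariant factors (x - 5)^2.

{M3}: invariant factors x - 1, x - 1.

{M5}: invariant factors (x + 4)^2.

Matrices are similar if and only if their invariant-factor lists agree; the partition into similarity classes is {M1, M4}, {M2}, {M3}, {M5}.

4 classes: {M1, M4}, {M2}, {M3}, {M5}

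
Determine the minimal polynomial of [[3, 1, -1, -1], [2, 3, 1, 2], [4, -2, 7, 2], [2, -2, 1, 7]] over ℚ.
m_A(x) = (x - 5)^2

The characteristic polynomial factors as (x - 5)^4. The minimal polynomial is ∏(x - λ)^{k_λ} where k_λ is the size of the largest Jordan block at λ.

For λ = 5: rank(A - 5I) = 2, and the largest Jordan block has size 2 (the smallest k with rank((A - 5I)^k) = rank((A - 5I)^(k+1))).

So m_A(x) = (x - 5)^2.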